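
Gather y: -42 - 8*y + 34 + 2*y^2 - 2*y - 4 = 2*y^2 - 10*y - 12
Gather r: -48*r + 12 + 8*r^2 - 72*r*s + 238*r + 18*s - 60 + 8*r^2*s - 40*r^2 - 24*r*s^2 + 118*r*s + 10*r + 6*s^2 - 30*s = r^2*(8*s - 32) + r*(-24*s^2 + 46*s + 200) + 6*s^2 - 12*s - 48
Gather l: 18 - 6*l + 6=24 - 6*l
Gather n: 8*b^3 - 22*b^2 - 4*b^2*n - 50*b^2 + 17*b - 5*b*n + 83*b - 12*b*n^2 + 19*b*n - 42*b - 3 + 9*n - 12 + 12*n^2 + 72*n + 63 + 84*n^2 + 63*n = 8*b^3 - 72*b^2 + 58*b + n^2*(96 - 12*b) + n*(-4*b^2 + 14*b + 144) + 48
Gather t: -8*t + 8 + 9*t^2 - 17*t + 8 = 9*t^2 - 25*t + 16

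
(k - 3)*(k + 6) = k^2 + 3*k - 18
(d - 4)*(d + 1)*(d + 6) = d^3 + 3*d^2 - 22*d - 24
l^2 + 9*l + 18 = (l + 3)*(l + 6)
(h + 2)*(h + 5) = h^2 + 7*h + 10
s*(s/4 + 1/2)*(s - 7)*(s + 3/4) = s^4/4 - 17*s^3/16 - 71*s^2/16 - 21*s/8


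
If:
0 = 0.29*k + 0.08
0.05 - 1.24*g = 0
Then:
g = 0.04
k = -0.28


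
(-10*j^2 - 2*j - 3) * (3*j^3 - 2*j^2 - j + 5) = -30*j^5 + 14*j^4 + 5*j^3 - 42*j^2 - 7*j - 15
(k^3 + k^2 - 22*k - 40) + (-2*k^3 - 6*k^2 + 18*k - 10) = -k^3 - 5*k^2 - 4*k - 50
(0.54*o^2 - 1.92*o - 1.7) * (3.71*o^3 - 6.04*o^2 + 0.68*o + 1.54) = 2.0034*o^5 - 10.3848*o^4 + 5.657*o^3 + 9.794*o^2 - 4.1128*o - 2.618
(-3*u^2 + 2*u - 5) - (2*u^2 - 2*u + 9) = -5*u^2 + 4*u - 14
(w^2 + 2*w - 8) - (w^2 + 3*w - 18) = 10 - w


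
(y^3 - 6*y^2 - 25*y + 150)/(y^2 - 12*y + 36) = (y^2 - 25)/(y - 6)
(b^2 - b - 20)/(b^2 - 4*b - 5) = (b + 4)/(b + 1)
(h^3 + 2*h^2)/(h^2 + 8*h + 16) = h^2*(h + 2)/(h^2 + 8*h + 16)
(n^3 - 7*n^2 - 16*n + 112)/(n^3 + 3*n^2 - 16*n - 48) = (n - 7)/(n + 3)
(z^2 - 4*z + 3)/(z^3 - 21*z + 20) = (z - 3)/(z^2 + z - 20)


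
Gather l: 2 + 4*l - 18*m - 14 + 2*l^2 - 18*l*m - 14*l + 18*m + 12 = 2*l^2 + l*(-18*m - 10)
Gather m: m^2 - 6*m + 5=m^2 - 6*m + 5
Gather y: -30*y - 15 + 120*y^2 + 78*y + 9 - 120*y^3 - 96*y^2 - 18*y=-120*y^3 + 24*y^2 + 30*y - 6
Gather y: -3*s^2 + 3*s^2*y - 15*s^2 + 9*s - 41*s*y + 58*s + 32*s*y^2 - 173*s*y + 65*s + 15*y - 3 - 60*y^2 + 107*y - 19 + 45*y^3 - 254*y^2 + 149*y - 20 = -18*s^2 + 132*s + 45*y^3 + y^2*(32*s - 314) + y*(3*s^2 - 214*s + 271) - 42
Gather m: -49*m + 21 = 21 - 49*m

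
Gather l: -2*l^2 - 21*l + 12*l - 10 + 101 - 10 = -2*l^2 - 9*l + 81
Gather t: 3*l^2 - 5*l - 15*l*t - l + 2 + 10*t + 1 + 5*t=3*l^2 - 6*l + t*(15 - 15*l) + 3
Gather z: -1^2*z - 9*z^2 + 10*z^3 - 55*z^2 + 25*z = 10*z^3 - 64*z^2 + 24*z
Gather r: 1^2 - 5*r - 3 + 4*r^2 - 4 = 4*r^2 - 5*r - 6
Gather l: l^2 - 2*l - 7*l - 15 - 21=l^2 - 9*l - 36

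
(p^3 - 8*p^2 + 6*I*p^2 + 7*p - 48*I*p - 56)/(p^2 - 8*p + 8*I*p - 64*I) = (p^2 + 6*I*p + 7)/(p + 8*I)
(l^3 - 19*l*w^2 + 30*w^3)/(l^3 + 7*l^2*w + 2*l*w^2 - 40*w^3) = (l - 3*w)/(l + 4*w)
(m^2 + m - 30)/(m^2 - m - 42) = (m - 5)/(m - 7)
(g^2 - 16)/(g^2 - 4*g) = (g + 4)/g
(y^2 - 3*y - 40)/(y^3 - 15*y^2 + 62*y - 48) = (y + 5)/(y^2 - 7*y + 6)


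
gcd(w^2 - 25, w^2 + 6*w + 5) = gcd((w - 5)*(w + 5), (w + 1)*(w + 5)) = w + 5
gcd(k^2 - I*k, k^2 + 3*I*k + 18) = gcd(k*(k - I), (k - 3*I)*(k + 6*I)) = 1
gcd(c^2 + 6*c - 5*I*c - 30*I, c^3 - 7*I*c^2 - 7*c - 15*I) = c - 5*I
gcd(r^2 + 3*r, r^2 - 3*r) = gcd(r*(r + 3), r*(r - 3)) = r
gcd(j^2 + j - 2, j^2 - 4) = j + 2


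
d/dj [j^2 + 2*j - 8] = 2*j + 2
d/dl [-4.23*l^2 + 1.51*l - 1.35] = 1.51 - 8.46*l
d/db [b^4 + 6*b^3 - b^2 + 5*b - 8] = 4*b^3 + 18*b^2 - 2*b + 5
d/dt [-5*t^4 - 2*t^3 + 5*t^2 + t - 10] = -20*t^3 - 6*t^2 + 10*t + 1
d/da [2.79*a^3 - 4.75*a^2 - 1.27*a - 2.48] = 8.37*a^2 - 9.5*a - 1.27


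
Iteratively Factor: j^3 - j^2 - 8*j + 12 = (j + 3)*(j^2 - 4*j + 4) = (j - 2)*(j + 3)*(j - 2)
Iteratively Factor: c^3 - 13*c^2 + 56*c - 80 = (c - 4)*(c^2 - 9*c + 20) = (c - 4)^2*(c - 5)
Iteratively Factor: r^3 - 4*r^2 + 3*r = (r - 1)*(r^2 - 3*r) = r*(r - 1)*(r - 3)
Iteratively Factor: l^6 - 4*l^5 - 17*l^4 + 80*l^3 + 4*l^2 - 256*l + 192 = (l - 4)*(l^5 - 17*l^3 + 12*l^2 + 52*l - 48) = (l - 4)*(l + 4)*(l^4 - 4*l^3 - l^2 + 16*l - 12) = (l - 4)*(l - 2)*(l + 4)*(l^3 - 2*l^2 - 5*l + 6) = (l - 4)*(l - 3)*(l - 2)*(l + 4)*(l^2 + l - 2) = (l - 4)*(l - 3)*(l - 2)*(l + 2)*(l + 4)*(l - 1)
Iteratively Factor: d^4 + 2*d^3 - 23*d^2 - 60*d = (d)*(d^3 + 2*d^2 - 23*d - 60) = d*(d + 4)*(d^2 - 2*d - 15) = d*(d + 3)*(d + 4)*(d - 5)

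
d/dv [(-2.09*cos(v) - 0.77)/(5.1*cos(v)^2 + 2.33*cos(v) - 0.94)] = (10.659*sin(v)^2 - 7.854*cos(v) - 14.4177)*sin(v)/(5.1*cos(v)^2 + 2.33*cos(v) - 0.94)^2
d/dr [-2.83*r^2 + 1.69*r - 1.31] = 1.69 - 5.66*r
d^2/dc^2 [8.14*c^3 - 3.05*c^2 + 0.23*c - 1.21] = 48.84*c - 6.1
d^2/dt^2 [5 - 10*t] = 0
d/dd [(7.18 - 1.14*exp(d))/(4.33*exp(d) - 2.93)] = -27.7492*exp(d)/(4.33*exp(d) - 2.93)^2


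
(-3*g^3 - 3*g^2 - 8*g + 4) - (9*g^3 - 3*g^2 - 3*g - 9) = -12*g^3 - 5*g + 13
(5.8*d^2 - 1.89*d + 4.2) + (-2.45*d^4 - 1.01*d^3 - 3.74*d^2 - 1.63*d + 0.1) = -2.45*d^4 - 1.01*d^3 + 2.06*d^2 - 3.52*d + 4.3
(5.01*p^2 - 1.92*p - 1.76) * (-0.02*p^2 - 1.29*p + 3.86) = -0.1002*p^4 - 6.4245*p^3 + 21.8506*p^2 - 5.1408*p - 6.7936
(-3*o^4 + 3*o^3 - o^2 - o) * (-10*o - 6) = 30*o^5 - 12*o^4 - 8*o^3 + 16*o^2 + 6*o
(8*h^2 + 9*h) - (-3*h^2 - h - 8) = 11*h^2 + 10*h + 8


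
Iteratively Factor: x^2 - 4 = (x + 2)*(x - 2)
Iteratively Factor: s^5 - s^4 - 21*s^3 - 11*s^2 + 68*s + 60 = (s + 3)*(s^4 - 4*s^3 - 9*s^2 + 16*s + 20) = (s - 5)*(s + 3)*(s^3 + s^2 - 4*s - 4) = (s - 5)*(s + 1)*(s + 3)*(s^2 - 4) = (s - 5)*(s - 2)*(s + 1)*(s + 3)*(s + 2)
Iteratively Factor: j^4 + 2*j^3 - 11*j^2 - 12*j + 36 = (j - 2)*(j^3 + 4*j^2 - 3*j - 18) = (j - 2)*(j + 3)*(j^2 + j - 6) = (j - 2)*(j + 3)^2*(j - 2)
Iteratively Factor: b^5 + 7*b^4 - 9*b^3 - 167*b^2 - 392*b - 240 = (b - 5)*(b^4 + 12*b^3 + 51*b^2 + 88*b + 48) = (b - 5)*(b + 1)*(b^3 + 11*b^2 + 40*b + 48) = (b - 5)*(b + 1)*(b + 4)*(b^2 + 7*b + 12) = (b - 5)*(b + 1)*(b + 4)^2*(b + 3)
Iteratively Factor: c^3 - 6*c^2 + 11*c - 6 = (c - 2)*(c^2 - 4*c + 3) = (c - 2)*(c - 1)*(c - 3)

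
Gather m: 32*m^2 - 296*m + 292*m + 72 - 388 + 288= 32*m^2 - 4*m - 28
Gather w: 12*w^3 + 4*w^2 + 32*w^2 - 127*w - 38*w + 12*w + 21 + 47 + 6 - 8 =12*w^3 + 36*w^2 - 153*w + 66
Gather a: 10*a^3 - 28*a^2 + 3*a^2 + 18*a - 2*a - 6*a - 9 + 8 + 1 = 10*a^3 - 25*a^2 + 10*a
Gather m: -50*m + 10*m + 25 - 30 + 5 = -40*m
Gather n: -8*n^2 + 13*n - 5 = -8*n^2 + 13*n - 5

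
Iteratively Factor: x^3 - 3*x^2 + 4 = (x - 2)*(x^2 - x - 2) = (x - 2)*(x + 1)*(x - 2)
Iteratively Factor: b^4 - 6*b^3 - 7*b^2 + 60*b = (b - 5)*(b^3 - b^2 - 12*b) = b*(b - 5)*(b^2 - b - 12) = b*(b - 5)*(b - 4)*(b + 3)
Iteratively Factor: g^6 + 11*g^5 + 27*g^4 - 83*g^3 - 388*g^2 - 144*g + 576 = (g + 4)*(g^5 + 7*g^4 - g^3 - 79*g^2 - 72*g + 144) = (g + 4)^2*(g^4 + 3*g^3 - 13*g^2 - 27*g + 36) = (g + 3)*(g + 4)^2*(g^3 - 13*g + 12) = (g - 3)*(g + 3)*(g + 4)^2*(g^2 + 3*g - 4) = (g - 3)*(g - 1)*(g + 3)*(g + 4)^2*(g + 4)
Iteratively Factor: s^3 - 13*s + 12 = (s + 4)*(s^2 - 4*s + 3) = (s - 1)*(s + 4)*(s - 3)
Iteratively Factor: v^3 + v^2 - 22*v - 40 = (v + 2)*(v^2 - v - 20) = (v + 2)*(v + 4)*(v - 5)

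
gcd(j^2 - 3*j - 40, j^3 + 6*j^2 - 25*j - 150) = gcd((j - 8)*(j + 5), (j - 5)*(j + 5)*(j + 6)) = j + 5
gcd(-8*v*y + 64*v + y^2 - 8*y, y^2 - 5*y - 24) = y - 8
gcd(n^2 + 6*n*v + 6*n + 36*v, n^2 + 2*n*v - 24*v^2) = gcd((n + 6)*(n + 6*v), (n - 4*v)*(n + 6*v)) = n + 6*v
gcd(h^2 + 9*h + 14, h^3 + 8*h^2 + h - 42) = h + 7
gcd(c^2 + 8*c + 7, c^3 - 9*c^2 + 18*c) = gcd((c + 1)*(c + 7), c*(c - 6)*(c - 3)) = 1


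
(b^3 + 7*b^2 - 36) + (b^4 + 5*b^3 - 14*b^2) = b^4 + 6*b^3 - 7*b^2 - 36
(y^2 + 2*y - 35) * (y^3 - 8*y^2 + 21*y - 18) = y^5 - 6*y^4 - 30*y^3 + 304*y^2 - 771*y + 630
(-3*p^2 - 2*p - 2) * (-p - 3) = 3*p^3 + 11*p^2 + 8*p + 6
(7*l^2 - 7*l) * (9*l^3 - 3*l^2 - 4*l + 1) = 63*l^5 - 84*l^4 - 7*l^3 + 35*l^2 - 7*l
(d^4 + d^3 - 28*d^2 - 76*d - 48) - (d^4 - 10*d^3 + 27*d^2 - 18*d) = 11*d^3 - 55*d^2 - 58*d - 48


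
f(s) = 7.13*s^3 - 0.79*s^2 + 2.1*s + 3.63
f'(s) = 21.39*s^2 - 1.58*s + 2.1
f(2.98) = 191.56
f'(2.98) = 187.34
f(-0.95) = -5.19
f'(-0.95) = 22.91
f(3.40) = 281.88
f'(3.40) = 244.00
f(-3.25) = -256.30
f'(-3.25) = 233.17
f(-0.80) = -2.21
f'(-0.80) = 17.05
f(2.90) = 176.97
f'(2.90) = 177.41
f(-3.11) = -225.01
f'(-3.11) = 213.90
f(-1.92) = -53.78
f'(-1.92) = 83.99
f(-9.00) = -5277.03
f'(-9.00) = 1748.91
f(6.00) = 1527.87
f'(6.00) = 762.66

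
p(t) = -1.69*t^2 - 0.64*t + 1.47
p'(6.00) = -20.92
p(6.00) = -63.21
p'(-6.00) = 19.64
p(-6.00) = -55.53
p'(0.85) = -3.51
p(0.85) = -0.30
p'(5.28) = -18.49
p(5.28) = -49.02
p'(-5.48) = 17.88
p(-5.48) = -45.77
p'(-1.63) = 4.87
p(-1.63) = -1.98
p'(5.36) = -18.76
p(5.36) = -50.51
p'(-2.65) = 8.32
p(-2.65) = -8.70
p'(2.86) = -10.31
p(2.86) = -14.18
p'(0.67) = -2.90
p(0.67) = 0.28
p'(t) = -3.38*t - 0.64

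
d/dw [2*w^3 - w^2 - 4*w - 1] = 6*w^2 - 2*w - 4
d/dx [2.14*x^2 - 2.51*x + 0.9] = 4.28*x - 2.51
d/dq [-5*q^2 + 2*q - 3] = 2 - 10*q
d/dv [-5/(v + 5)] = 5/(v + 5)^2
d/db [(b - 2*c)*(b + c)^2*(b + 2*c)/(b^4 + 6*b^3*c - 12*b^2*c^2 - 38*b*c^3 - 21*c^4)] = 2*c*(2*b^2 - 17*b*c + 8*c^2)/(b^4 + 8*b^3*c - 26*b^2*c^2 - 168*b*c^3 + 441*c^4)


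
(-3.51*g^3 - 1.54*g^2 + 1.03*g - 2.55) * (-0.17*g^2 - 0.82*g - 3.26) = 0.5967*g^5 + 3.14*g^4 + 12.5303*g^3 + 4.6093*g^2 - 1.2668*g + 8.313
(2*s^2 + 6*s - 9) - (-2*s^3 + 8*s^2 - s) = 2*s^3 - 6*s^2 + 7*s - 9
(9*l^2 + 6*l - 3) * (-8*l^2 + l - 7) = -72*l^4 - 39*l^3 - 33*l^2 - 45*l + 21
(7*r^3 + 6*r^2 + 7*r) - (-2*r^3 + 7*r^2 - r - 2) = 9*r^3 - r^2 + 8*r + 2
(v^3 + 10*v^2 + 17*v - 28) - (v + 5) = v^3 + 10*v^2 + 16*v - 33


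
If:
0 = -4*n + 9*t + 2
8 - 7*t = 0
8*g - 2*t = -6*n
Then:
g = -113/56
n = 43/14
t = 8/7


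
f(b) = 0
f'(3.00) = 0.00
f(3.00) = 0.00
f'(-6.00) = 0.00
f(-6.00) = 0.00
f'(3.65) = 0.00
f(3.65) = 0.00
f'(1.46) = 0.00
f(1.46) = 0.00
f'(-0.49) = 0.00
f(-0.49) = 0.00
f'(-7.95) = 0.00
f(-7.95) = 0.00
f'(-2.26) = 0.00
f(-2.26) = 0.00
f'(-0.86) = 0.00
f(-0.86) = 0.00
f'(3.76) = 0.00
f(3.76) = 0.00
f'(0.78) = 0.00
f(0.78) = 0.00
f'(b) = 0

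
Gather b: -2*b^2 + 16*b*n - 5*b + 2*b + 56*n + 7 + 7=-2*b^2 + b*(16*n - 3) + 56*n + 14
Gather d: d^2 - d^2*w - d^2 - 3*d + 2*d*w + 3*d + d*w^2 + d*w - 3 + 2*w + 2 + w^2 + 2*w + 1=-d^2*w + d*(w^2 + 3*w) + w^2 + 4*w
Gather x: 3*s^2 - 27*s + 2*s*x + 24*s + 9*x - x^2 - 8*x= 3*s^2 - 3*s - x^2 + x*(2*s + 1)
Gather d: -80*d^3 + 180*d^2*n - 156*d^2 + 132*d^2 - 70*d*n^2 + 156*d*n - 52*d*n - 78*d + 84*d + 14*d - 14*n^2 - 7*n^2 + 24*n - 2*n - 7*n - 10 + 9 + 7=-80*d^3 + d^2*(180*n - 24) + d*(-70*n^2 + 104*n + 20) - 21*n^2 + 15*n + 6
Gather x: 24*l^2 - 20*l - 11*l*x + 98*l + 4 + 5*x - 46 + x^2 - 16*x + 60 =24*l^2 + 78*l + x^2 + x*(-11*l - 11) + 18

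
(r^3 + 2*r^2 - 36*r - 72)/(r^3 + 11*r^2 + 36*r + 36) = (r - 6)/(r + 3)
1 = 1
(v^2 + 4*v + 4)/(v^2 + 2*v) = (v + 2)/v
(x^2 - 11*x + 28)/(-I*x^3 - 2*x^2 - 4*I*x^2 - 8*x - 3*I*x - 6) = I*(x^2 - 11*x + 28)/(x^3 + 2*x^2*(2 - I) + x*(3 - 8*I) - 6*I)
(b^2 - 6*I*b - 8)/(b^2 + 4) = (b - 4*I)/(b + 2*I)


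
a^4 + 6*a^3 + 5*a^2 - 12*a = a*(a - 1)*(a + 3)*(a + 4)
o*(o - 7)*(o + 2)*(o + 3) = o^4 - 2*o^3 - 29*o^2 - 42*o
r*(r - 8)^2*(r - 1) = r^4 - 17*r^3 + 80*r^2 - 64*r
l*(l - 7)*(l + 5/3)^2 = l^4 - 11*l^3/3 - 185*l^2/9 - 175*l/9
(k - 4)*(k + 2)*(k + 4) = k^3 + 2*k^2 - 16*k - 32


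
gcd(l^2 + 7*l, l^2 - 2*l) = l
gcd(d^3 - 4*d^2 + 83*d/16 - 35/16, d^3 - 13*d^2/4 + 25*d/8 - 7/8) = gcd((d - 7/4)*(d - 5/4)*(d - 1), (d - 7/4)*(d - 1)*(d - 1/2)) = d^2 - 11*d/4 + 7/4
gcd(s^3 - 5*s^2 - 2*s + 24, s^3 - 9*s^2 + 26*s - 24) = s^2 - 7*s + 12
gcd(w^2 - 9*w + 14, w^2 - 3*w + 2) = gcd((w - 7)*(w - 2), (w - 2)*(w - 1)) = w - 2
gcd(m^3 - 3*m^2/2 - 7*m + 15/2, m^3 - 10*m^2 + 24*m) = 1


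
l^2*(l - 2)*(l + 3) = l^4 + l^3 - 6*l^2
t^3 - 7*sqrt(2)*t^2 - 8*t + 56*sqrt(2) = (t - 7*sqrt(2))*(t - 2*sqrt(2))*(t + 2*sqrt(2))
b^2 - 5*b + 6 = (b - 3)*(b - 2)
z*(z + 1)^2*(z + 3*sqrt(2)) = z^4 + 2*z^3 + 3*sqrt(2)*z^3 + z^2 + 6*sqrt(2)*z^2 + 3*sqrt(2)*z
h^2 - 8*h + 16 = (h - 4)^2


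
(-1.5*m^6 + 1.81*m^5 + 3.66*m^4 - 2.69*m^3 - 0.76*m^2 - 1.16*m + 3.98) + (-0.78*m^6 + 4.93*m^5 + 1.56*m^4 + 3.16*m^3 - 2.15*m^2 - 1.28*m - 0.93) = -2.28*m^6 + 6.74*m^5 + 5.22*m^4 + 0.47*m^3 - 2.91*m^2 - 2.44*m + 3.05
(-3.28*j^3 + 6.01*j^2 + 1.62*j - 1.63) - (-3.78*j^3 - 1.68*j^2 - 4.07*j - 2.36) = 0.5*j^3 + 7.69*j^2 + 5.69*j + 0.73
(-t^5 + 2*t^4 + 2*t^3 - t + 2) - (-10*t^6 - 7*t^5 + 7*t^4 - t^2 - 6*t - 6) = 10*t^6 + 6*t^5 - 5*t^4 + 2*t^3 + t^2 + 5*t + 8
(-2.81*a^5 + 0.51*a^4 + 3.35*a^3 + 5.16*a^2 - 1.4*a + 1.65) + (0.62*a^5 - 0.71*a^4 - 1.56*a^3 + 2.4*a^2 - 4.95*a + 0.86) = -2.19*a^5 - 0.2*a^4 + 1.79*a^3 + 7.56*a^2 - 6.35*a + 2.51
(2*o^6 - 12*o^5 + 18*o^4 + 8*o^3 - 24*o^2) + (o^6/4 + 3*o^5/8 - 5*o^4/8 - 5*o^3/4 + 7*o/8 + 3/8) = 9*o^6/4 - 93*o^5/8 + 139*o^4/8 + 27*o^3/4 - 24*o^2 + 7*o/8 + 3/8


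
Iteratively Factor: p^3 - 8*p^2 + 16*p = (p - 4)*(p^2 - 4*p) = p*(p - 4)*(p - 4)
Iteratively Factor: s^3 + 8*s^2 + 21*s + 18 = (s + 2)*(s^2 + 6*s + 9) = (s + 2)*(s + 3)*(s + 3)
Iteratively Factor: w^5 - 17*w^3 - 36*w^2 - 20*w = (w + 1)*(w^4 - w^3 - 16*w^2 - 20*w) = w*(w + 1)*(w^3 - w^2 - 16*w - 20) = w*(w + 1)*(w + 2)*(w^2 - 3*w - 10) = w*(w - 5)*(w + 1)*(w + 2)*(w + 2)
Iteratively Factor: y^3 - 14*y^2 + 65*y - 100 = (y - 5)*(y^2 - 9*y + 20) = (y - 5)*(y - 4)*(y - 5)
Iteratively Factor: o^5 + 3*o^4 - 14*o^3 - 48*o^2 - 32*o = (o + 2)*(o^4 + o^3 - 16*o^2 - 16*o) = (o - 4)*(o + 2)*(o^3 + 5*o^2 + 4*o) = (o - 4)*(o + 2)*(o + 4)*(o^2 + o) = o*(o - 4)*(o + 2)*(o + 4)*(o + 1)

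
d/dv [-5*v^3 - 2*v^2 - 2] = v*(-15*v - 4)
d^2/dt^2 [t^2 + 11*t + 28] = 2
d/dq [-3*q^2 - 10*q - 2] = -6*q - 10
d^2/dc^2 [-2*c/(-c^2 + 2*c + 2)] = 4*(-4*c*(c - 1)^2 + (2 - 3*c)*(-c^2 + 2*c + 2))/(-c^2 + 2*c + 2)^3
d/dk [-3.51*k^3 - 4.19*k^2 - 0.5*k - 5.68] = -10.53*k^2 - 8.38*k - 0.5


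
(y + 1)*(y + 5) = y^2 + 6*y + 5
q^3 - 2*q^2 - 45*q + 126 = (q - 6)*(q - 3)*(q + 7)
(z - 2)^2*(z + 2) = z^3 - 2*z^2 - 4*z + 8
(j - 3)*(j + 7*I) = j^2 - 3*j + 7*I*j - 21*I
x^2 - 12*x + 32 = (x - 8)*(x - 4)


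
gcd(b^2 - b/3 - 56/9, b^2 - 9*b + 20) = 1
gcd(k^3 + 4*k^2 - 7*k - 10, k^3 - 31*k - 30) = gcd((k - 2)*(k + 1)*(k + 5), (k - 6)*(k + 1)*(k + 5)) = k^2 + 6*k + 5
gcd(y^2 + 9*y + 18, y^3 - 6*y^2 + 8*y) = 1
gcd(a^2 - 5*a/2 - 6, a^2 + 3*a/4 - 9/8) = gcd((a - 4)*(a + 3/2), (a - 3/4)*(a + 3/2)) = a + 3/2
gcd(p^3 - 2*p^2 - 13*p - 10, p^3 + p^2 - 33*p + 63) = 1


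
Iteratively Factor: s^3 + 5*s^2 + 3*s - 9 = (s + 3)*(s^2 + 2*s - 3) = (s + 3)^2*(s - 1)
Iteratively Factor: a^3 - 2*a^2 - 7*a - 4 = (a - 4)*(a^2 + 2*a + 1) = (a - 4)*(a + 1)*(a + 1)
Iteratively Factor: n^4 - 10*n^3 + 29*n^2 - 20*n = (n - 5)*(n^3 - 5*n^2 + 4*n) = (n - 5)*(n - 4)*(n^2 - n) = n*(n - 5)*(n - 4)*(n - 1)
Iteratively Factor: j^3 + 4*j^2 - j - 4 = (j + 4)*(j^2 - 1) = (j - 1)*(j + 4)*(j + 1)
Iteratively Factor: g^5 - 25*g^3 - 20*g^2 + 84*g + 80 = (g + 2)*(g^4 - 2*g^3 - 21*g^2 + 22*g + 40) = (g - 5)*(g + 2)*(g^3 + 3*g^2 - 6*g - 8) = (g - 5)*(g - 2)*(g + 2)*(g^2 + 5*g + 4) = (g - 5)*(g - 2)*(g + 1)*(g + 2)*(g + 4)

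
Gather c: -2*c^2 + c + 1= -2*c^2 + c + 1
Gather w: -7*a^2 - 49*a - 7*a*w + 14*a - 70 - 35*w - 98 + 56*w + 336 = -7*a^2 - 35*a + w*(21 - 7*a) + 168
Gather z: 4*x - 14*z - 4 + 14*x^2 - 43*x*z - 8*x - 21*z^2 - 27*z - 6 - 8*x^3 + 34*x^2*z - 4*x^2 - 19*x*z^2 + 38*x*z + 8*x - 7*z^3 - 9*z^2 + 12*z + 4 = -8*x^3 + 10*x^2 + 4*x - 7*z^3 + z^2*(-19*x - 30) + z*(34*x^2 - 5*x - 29) - 6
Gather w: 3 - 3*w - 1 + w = 2 - 2*w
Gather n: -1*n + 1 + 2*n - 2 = n - 1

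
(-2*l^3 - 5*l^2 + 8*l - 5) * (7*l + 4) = -14*l^4 - 43*l^3 + 36*l^2 - 3*l - 20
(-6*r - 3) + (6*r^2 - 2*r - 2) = 6*r^2 - 8*r - 5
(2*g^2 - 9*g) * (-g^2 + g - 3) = -2*g^4 + 11*g^3 - 15*g^2 + 27*g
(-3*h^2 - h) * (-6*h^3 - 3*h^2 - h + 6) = 18*h^5 + 15*h^4 + 6*h^3 - 17*h^2 - 6*h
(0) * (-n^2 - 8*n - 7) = 0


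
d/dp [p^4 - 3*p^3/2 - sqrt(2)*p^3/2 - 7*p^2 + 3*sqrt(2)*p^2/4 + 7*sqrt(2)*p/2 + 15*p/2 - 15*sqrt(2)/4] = 4*p^3 - 9*p^2/2 - 3*sqrt(2)*p^2/2 - 14*p + 3*sqrt(2)*p/2 + 7*sqrt(2)/2 + 15/2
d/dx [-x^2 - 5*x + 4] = -2*x - 5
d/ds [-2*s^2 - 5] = -4*s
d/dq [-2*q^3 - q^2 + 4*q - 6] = -6*q^2 - 2*q + 4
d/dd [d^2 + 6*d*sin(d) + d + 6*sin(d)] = 6*d*cos(d) + 2*d + 6*sqrt(2)*sin(d + pi/4) + 1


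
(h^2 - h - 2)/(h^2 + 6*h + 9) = (h^2 - h - 2)/(h^2 + 6*h + 9)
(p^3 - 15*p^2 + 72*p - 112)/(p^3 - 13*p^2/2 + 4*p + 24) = 2*(p - 7)/(2*p + 3)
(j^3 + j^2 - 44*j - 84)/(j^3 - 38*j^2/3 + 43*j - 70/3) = 3*(j^2 + 8*j + 12)/(3*j^2 - 17*j + 10)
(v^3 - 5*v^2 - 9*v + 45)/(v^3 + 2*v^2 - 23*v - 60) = (v - 3)/(v + 4)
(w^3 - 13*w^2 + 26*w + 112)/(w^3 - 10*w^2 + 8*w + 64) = (w - 7)/(w - 4)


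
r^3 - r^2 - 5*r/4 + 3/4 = (r - 3/2)*(r - 1/2)*(r + 1)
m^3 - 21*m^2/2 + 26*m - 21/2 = (m - 7)*(m - 3)*(m - 1/2)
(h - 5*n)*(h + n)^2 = h^3 - 3*h^2*n - 9*h*n^2 - 5*n^3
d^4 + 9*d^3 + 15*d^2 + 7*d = d*(d + 1)^2*(d + 7)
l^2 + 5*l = l*(l + 5)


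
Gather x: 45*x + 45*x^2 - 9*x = 45*x^2 + 36*x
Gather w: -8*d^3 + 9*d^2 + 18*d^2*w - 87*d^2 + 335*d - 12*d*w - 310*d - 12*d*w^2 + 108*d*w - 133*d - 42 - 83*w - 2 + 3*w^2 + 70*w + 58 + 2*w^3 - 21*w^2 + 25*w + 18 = -8*d^3 - 78*d^2 - 108*d + 2*w^3 + w^2*(-12*d - 18) + w*(18*d^2 + 96*d + 12) + 32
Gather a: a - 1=a - 1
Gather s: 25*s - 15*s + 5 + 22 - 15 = 10*s + 12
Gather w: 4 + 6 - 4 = 6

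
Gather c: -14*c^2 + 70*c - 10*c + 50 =-14*c^2 + 60*c + 50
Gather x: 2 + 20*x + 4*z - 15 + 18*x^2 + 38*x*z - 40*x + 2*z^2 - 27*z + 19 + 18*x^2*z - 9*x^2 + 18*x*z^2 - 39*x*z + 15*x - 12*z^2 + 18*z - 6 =x^2*(18*z + 9) + x*(18*z^2 - z - 5) - 10*z^2 - 5*z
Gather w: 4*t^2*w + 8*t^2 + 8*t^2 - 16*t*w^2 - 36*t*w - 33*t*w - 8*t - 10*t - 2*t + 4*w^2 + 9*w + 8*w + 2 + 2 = 16*t^2 - 20*t + w^2*(4 - 16*t) + w*(4*t^2 - 69*t + 17) + 4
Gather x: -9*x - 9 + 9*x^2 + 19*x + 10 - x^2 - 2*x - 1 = 8*x^2 + 8*x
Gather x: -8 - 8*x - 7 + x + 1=-7*x - 14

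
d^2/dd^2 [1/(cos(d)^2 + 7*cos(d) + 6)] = (-4*sin(d)^4 + 27*sin(d)^2 + 273*cos(d)/4 - 21*cos(3*d)/4 + 63)/((cos(d) + 1)^3*(cos(d) + 6)^3)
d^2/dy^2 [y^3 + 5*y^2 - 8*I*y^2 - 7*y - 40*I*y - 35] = 6*y + 10 - 16*I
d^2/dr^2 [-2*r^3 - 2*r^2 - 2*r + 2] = -12*r - 4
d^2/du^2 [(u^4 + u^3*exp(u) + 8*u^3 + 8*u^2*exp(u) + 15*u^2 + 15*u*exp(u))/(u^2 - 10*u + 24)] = (u^7*exp(u) - 10*u^6*exp(u) + 2*u^6 - 57*u^5*exp(u) - 60*u^5 + 806*u^4*exp(u) + 744*u^4 - 434*u^3*exp(u) - 2324*u^3 - 13248*u^2*exp(u) - 6768*u^2 + 21168*u*exp(u) + 27648*u + 33696*exp(u) + 17280)/(u^6 - 30*u^5 + 372*u^4 - 2440*u^3 + 8928*u^2 - 17280*u + 13824)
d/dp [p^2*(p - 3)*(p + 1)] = 2*p*(2*p^2 - 3*p - 3)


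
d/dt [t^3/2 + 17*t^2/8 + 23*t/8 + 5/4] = 3*t^2/2 + 17*t/4 + 23/8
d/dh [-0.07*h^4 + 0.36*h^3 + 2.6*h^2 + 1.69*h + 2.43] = -0.28*h^3 + 1.08*h^2 + 5.2*h + 1.69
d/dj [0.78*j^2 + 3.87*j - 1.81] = 1.56*j + 3.87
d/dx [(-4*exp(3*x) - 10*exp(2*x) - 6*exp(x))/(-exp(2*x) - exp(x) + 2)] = 4*(exp(4*x) + 2*exp(3*x) - 5*exp(2*x) - 10*exp(x) - 3)*exp(x)/(exp(4*x) + 2*exp(3*x) - 3*exp(2*x) - 4*exp(x) + 4)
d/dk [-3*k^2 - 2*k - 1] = -6*k - 2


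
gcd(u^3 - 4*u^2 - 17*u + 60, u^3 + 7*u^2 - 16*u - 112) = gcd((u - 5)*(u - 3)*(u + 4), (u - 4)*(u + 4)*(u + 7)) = u + 4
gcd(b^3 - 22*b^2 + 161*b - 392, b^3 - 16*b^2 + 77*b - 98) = b^2 - 14*b + 49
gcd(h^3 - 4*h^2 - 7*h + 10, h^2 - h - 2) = 1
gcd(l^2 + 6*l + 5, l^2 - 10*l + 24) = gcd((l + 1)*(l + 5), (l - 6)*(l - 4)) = 1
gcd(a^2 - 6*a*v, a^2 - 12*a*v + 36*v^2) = -a + 6*v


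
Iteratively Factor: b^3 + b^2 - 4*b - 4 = (b + 2)*(b^2 - b - 2) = (b + 1)*(b + 2)*(b - 2)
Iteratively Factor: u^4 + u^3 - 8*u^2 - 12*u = (u)*(u^3 + u^2 - 8*u - 12) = u*(u - 3)*(u^2 + 4*u + 4) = u*(u - 3)*(u + 2)*(u + 2)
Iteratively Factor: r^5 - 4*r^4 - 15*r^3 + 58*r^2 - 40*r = (r)*(r^4 - 4*r^3 - 15*r^2 + 58*r - 40) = r*(r - 1)*(r^3 - 3*r^2 - 18*r + 40) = r*(r - 1)*(r + 4)*(r^2 - 7*r + 10) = r*(r - 2)*(r - 1)*(r + 4)*(r - 5)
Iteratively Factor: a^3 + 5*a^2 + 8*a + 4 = (a + 2)*(a^2 + 3*a + 2) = (a + 2)^2*(a + 1)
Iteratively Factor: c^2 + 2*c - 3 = (c + 3)*(c - 1)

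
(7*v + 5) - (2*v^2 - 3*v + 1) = -2*v^2 + 10*v + 4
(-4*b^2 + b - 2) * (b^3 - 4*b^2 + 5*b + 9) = -4*b^5 + 17*b^4 - 26*b^3 - 23*b^2 - b - 18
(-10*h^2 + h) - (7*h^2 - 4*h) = -17*h^2 + 5*h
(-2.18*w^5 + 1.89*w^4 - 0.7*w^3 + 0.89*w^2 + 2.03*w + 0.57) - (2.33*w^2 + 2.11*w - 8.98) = -2.18*w^5 + 1.89*w^4 - 0.7*w^3 - 1.44*w^2 - 0.0800000000000001*w + 9.55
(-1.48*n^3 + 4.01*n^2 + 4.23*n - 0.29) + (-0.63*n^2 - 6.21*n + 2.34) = -1.48*n^3 + 3.38*n^2 - 1.98*n + 2.05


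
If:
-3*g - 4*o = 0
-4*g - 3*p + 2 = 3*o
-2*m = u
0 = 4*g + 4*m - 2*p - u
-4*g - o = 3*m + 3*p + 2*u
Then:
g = -64/85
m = 74/85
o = 48/85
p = 94/85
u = -148/85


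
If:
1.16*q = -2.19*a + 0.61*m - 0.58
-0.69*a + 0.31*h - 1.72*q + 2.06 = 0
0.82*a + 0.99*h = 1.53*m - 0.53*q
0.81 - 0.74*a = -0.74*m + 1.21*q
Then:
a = -0.98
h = 1.21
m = 0.88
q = 1.81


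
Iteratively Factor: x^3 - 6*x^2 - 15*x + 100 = (x - 5)*(x^2 - x - 20) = (x - 5)^2*(x + 4)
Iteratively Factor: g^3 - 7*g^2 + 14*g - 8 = (g - 1)*(g^2 - 6*g + 8) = (g - 2)*(g - 1)*(g - 4)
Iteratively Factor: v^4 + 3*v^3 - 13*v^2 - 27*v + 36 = (v - 1)*(v^3 + 4*v^2 - 9*v - 36) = (v - 1)*(v + 3)*(v^2 + v - 12) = (v - 1)*(v + 3)*(v + 4)*(v - 3)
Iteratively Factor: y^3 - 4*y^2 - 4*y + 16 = (y - 4)*(y^2 - 4) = (y - 4)*(y + 2)*(y - 2)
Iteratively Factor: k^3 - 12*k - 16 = (k + 2)*(k^2 - 2*k - 8) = (k - 4)*(k + 2)*(k + 2)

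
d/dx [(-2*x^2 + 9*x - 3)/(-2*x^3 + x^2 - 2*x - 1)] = (-4*x^4 + 36*x^3 - 23*x^2 + 10*x - 15)/(4*x^6 - 4*x^5 + 9*x^4 + 2*x^2 + 4*x + 1)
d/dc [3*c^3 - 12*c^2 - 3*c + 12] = 9*c^2 - 24*c - 3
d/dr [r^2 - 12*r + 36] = 2*r - 12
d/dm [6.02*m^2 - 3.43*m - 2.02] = 12.04*m - 3.43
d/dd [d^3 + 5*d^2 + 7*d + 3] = 3*d^2 + 10*d + 7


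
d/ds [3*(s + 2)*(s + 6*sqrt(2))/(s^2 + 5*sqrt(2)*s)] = 3*(-2*s^2 - sqrt(2)*s^2 - 24*sqrt(2)*s - 120)/(s^2*(s^2 + 10*sqrt(2)*s + 50))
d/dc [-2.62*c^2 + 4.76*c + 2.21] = 4.76 - 5.24*c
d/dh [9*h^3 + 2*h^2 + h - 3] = 27*h^2 + 4*h + 1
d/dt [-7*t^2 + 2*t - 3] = 2 - 14*t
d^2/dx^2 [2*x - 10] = 0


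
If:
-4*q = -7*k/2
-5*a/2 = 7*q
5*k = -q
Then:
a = 0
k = 0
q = 0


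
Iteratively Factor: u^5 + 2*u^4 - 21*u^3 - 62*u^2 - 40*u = (u)*(u^4 + 2*u^3 - 21*u^2 - 62*u - 40) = u*(u + 1)*(u^3 + u^2 - 22*u - 40) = u*(u - 5)*(u + 1)*(u^2 + 6*u + 8) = u*(u - 5)*(u + 1)*(u + 4)*(u + 2)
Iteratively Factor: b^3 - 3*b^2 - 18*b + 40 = (b - 5)*(b^2 + 2*b - 8) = (b - 5)*(b + 4)*(b - 2)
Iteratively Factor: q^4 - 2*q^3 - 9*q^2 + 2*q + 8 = (q + 1)*(q^3 - 3*q^2 - 6*q + 8) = (q + 1)*(q + 2)*(q^2 - 5*q + 4) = (q - 4)*(q + 1)*(q + 2)*(q - 1)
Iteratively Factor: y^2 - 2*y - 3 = (y - 3)*(y + 1)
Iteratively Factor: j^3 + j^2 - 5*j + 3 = (j - 1)*(j^2 + 2*j - 3) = (j - 1)^2*(j + 3)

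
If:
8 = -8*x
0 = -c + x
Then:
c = -1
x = -1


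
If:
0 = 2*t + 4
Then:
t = -2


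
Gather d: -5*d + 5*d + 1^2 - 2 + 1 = 0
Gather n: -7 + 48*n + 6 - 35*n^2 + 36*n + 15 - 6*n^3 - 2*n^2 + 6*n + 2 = -6*n^3 - 37*n^2 + 90*n + 16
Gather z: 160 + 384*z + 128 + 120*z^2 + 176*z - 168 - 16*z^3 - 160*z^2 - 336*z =-16*z^3 - 40*z^2 + 224*z + 120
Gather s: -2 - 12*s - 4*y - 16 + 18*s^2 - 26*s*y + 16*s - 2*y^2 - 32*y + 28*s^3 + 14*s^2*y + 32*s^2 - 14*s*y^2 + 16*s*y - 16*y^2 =28*s^3 + s^2*(14*y + 50) + s*(-14*y^2 - 10*y + 4) - 18*y^2 - 36*y - 18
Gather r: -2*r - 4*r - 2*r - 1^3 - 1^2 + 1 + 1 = -8*r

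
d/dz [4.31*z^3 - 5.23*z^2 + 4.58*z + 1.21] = 12.93*z^2 - 10.46*z + 4.58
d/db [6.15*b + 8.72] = 6.15000000000000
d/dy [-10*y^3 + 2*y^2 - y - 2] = -30*y^2 + 4*y - 1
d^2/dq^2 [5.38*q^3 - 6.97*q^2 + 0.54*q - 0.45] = 32.28*q - 13.94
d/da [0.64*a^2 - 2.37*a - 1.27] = 1.28*a - 2.37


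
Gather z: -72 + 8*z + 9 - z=7*z - 63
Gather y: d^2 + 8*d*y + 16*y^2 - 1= d^2 + 8*d*y + 16*y^2 - 1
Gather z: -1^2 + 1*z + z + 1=2*z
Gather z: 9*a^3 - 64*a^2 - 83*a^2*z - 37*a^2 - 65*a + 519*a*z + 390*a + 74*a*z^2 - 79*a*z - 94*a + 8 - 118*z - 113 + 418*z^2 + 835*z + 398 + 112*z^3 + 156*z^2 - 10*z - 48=9*a^3 - 101*a^2 + 231*a + 112*z^3 + z^2*(74*a + 574) + z*(-83*a^2 + 440*a + 707) + 245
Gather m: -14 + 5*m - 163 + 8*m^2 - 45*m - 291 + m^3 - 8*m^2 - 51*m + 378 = m^3 - 91*m - 90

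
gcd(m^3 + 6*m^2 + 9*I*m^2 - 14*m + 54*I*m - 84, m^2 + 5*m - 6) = m + 6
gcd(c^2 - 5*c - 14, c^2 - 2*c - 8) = c + 2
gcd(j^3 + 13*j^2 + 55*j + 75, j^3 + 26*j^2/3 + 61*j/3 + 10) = j^2 + 8*j + 15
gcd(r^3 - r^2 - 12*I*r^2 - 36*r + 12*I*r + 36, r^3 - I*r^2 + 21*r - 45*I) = 1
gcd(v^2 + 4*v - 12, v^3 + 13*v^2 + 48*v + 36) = v + 6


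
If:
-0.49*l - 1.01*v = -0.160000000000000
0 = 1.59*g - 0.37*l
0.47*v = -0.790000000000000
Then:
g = 0.88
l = 3.79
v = -1.68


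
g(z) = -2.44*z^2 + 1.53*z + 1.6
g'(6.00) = -27.75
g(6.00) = -77.06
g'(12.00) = -57.03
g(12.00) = -331.40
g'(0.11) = 0.99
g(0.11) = 1.74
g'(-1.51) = 8.90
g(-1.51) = -6.27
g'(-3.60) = 19.10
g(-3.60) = -35.53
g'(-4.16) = 21.83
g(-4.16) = -46.99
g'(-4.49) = 23.44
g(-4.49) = -54.46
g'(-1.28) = 7.78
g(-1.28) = -4.36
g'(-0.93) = 6.07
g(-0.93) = -1.93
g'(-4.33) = 22.66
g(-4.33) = -50.77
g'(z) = 1.53 - 4.88*z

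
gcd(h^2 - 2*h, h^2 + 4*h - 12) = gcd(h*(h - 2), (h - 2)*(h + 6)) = h - 2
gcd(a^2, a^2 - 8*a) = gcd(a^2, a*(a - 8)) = a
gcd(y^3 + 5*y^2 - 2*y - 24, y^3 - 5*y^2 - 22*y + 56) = y^2 + 2*y - 8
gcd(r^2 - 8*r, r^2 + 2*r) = r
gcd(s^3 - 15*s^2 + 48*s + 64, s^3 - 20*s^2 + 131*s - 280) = s - 8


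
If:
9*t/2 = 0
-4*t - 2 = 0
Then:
No Solution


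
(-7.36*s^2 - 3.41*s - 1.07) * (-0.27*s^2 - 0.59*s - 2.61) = 1.9872*s^4 + 5.2631*s^3 + 21.5104*s^2 + 9.5314*s + 2.7927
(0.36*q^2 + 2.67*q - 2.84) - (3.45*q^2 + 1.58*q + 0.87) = -3.09*q^2 + 1.09*q - 3.71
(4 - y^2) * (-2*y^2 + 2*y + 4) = 2*y^4 - 2*y^3 - 12*y^2 + 8*y + 16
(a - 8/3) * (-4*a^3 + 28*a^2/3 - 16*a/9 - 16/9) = -4*a^4 + 20*a^3 - 80*a^2/3 + 80*a/27 + 128/27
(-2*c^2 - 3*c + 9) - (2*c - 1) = -2*c^2 - 5*c + 10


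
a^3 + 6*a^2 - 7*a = a*(a - 1)*(a + 7)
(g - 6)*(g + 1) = g^2 - 5*g - 6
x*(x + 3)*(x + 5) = x^3 + 8*x^2 + 15*x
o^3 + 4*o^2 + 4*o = o*(o + 2)^2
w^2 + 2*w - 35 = (w - 5)*(w + 7)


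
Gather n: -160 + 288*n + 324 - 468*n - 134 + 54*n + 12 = 42 - 126*n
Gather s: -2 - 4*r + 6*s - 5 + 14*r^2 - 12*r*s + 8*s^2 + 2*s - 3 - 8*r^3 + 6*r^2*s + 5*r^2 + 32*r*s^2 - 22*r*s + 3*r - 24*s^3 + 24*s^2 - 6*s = -8*r^3 + 19*r^2 - r - 24*s^3 + s^2*(32*r + 32) + s*(6*r^2 - 34*r + 2) - 10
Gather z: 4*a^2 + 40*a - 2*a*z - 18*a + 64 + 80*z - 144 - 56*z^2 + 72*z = 4*a^2 + 22*a - 56*z^2 + z*(152 - 2*a) - 80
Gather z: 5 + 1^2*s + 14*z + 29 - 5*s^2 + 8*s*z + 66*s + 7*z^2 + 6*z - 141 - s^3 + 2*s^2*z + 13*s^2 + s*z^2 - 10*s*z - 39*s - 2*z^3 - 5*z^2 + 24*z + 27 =-s^3 + 8*s^2 + 28*s - 2*z^3 + z^2*(s + 2) + z*(2*s^2 - 2*s + 44) - 80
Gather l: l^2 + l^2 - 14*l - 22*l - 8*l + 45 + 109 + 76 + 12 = 2*l^2 - 44*l + 242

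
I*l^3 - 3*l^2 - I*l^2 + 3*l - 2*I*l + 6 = (l - 2)*(l + 3*I)*(I*l + I)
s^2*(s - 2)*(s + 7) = s^4 + 5*s^3 - 14*s^2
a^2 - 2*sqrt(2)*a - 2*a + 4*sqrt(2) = (a - 2)*(a - 2*sqrt(2))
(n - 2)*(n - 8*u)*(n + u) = n^3 - 7*n^2*u - 2*n^2 - 8*n*u^2 + 14*n*u + 16*u^2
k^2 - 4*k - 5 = (k - 5)*(k + 1)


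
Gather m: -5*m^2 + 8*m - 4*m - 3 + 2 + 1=-5*m^2 + 4*m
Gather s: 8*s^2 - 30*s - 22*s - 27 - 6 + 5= 8*s^2 - 52*s - 28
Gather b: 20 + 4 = 24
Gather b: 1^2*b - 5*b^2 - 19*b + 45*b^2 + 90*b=40*b^2 + 72*b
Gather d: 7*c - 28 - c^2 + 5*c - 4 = -c^2 + 12*c - 32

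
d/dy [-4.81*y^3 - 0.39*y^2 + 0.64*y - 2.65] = -14.43*y^2 - 0.78*y + 0.64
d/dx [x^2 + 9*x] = 2*x + 9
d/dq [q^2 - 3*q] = 2*q - 3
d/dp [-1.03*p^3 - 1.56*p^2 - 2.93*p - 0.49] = -3.09*p^2 - 3.12*p - 2.93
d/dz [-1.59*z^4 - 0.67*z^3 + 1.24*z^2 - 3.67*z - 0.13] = -6.36*z^3 - 2.01*z^2 + 2.48*z - 3.67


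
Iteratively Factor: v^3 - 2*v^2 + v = (v - 1)*(v^2 - v) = (v - 1)^2*(v)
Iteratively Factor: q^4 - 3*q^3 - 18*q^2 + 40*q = (q - 2)*(q^3 - q^2 - 20*q) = q*(q - 2)*(q^2 - q - 20) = q*(q - 5)*(q - 2)*(q + 4)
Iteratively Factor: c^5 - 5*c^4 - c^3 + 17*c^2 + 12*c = (c - 3)*(c^4 - 2*c^3 - 7*c^2 - 4*c) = (c - 4)*(c - 3)*(c^3 + 2*c^2 + c) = (c - 4)*(c - 3)*(c + 1)*(c^2 + c) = c*(c - 4)*(c - 3)*(c + 1)*(c + 1)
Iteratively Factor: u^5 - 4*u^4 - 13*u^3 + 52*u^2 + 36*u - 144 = (u + 2)*(u^4 - 6*u^3 - u^2 + 54*u - 72) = (u - 2)*(u + 2)*(u^3 - 4*u^2 - 9*u + 36) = (u - 2)*(u + 2)*(u + 3)*(u^2 - 7*u + 12) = (u - 3)*(u - 2)*(u + 2)*(u + 3)*(u - 4)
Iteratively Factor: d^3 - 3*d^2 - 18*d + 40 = (d - 5)*(d^2 + 2*d - 8) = (d - 5)*(d - 2)*(d + 4)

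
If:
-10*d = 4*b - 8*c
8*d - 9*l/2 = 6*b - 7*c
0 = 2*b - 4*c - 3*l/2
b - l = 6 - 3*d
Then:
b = 2286/571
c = 1368/571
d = 180/571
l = -600/571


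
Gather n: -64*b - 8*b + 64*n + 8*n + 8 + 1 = -72*b + 72*n + 9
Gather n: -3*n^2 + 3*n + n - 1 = -3*n^2 + 4*n - 1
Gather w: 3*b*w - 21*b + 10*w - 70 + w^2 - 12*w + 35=-21*b + w^2 + w*(3*b - 2) - 35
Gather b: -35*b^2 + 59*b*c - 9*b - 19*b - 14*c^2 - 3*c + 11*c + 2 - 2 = -35*b^2 + b*(59*c - 28) - 14*c^2 + 8*c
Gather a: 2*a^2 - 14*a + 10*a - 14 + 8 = 2*a^2 - 4*a - 6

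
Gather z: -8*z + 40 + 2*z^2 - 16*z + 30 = 2*z^2 - 24*z + 70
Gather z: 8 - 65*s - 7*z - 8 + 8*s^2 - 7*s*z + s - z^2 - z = 8*s^2 - 64*s - z^2 + z*(-7*s - 8)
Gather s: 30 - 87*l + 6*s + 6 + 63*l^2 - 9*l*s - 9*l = 63*l^2 - 96*l + s*(6 - 9*l) + 36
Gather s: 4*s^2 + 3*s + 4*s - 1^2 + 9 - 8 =4*s^2 + 7*s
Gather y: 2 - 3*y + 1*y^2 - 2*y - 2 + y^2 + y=2*y^2 - 4*y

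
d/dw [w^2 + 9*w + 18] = 2*w + 9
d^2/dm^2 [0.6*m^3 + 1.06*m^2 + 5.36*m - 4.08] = 3.6*m + 2.12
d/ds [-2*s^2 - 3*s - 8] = -4*s - 3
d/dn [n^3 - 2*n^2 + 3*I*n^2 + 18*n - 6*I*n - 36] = 3*n^2 + n*(-4 + 6*I) + 18 - 6*I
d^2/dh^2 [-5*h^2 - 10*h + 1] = -10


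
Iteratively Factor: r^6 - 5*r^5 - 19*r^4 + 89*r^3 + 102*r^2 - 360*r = (r + 3)*(r^5 - 8*r^4 + 5*r^3 + 74*r^2 - 120*r) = (r - 2)*(r + 3)*(r^4 - 6*r^3 - 7*r^2 + 60*r) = (r - 4)*(r - 2)*(r + 3)*(r^3 - 2*r^2 - 15*r) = (r - 5)*(r - 4)*(r - 2)*(r + 3)*(r^2 + 3*r) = r*(r - 5)*(r - 4)*(r - 2)*(r + 3)*(r + 3)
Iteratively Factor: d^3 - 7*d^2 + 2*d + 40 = (d - 4)*(d^2 - 3*d - 10) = (d - 5)*(d - 4)*(d + 2)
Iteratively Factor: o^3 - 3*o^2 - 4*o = (o)*(o^2 - 3*o - 4) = o*(o - 4)*(o + 1)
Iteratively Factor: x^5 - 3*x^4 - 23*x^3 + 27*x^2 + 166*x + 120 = (x + 2)*(x^4 - 5*x^3 - 13*x^2 + 53*x + 60) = (x + 1)*(x + 2)*(x^3 - 6*x^2 - 7*x + 60) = (x - 4)*(x + 1)*(x + 2)*(x^2 - 2*x - 15) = (x - 4)*(x + 1)*(x + 2)*(x + 3)*(x - 5)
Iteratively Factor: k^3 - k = (k - 1)*(k^2 + k) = (k - 1)*(k + 1)*(k)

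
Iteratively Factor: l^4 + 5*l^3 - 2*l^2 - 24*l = (l + 4)*(l^3 + l^2 - 6*l) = (l + 3)*(l + 4)*(l^2 - 2*l) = l*(l + 3)*(l + 4)*(l - 2)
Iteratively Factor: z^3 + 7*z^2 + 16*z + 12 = (z + 2)*(z^2 + 5*z + 6) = (z + 2)*(z + 3)*(z + 2)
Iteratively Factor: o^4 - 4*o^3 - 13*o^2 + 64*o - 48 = (o - 1)*(o^3 - 3*o^2 - 16*o + 48) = (o - 1)*(o + 4)*(o^2 - 7*o + 12) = (o - 4)*(o - 1)*(o + 4)*(o - 3)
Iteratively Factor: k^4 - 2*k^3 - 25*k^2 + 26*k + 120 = (k + 4)*(k^3 - 6*k^2 - k + 30) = (k + 2)*(k + 4)*(k^2 - 8*k + 15) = (k - 3)*(k + 2)*(k + 4)*(k - 5)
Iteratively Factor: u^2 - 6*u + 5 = (u - 5)*(u - 1)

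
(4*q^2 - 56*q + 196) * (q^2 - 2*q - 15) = 4*q^4 - 64*q^3 + 248*q^2 + 448*q - 2940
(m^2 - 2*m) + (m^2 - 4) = 2*m^2 - 2*m - 4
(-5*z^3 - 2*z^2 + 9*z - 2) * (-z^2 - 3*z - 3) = 5*z^5 + 17*z^4 + 12*z^3 - 19*z^2 - 21*z + 6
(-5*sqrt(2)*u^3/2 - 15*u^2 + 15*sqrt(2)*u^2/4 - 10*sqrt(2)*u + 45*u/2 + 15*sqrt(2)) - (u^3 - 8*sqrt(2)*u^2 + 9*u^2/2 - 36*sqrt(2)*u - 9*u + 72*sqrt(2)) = -5*sqrt(2)*u^3/2 - u^3 - 39*u^2/2 + 47*sqrt(2)*u^2/4 + 63*u/2 + 26*sqrt(2)*u - 57*sqrt(2)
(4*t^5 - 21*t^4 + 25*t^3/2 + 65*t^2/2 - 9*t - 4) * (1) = 4*t^5 - 21*t^4 + 25*t^3/2 + 65*t^2/2 - 9*t - 4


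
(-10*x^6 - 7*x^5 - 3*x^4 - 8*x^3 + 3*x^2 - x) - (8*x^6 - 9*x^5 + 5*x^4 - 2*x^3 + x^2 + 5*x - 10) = -18*x^6 + 2*x^5 - 8*x^4 - 6*x^3 + 2*x^2 - 6*x + 10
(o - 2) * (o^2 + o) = o^3 - o^2 - 2*o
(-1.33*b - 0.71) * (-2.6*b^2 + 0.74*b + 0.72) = 3.458*b^3 + 0.8618*b^2 - 1.483*b - 0.5112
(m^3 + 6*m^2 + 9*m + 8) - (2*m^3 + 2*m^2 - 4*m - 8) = -m^3 + 4*m^2 + 13*m + 16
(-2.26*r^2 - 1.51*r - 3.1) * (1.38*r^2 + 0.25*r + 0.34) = -3.1188*r^4 - 2.6488*r^3 - 5.4239*r^2 - 1.2884*r - 1.054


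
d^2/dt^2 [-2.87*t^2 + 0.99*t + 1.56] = -5.74000000000000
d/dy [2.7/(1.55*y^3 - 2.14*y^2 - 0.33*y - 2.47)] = (-12.555*y^2 + 11.556*y + 0.891)/(-1.55*y^3 + 2.14*y^2 + 0.33*y + 2.47)^2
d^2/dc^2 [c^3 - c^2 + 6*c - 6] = 6*c - 2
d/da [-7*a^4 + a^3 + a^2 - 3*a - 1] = -28*a^3 + 3*a^2 + 2*a - 3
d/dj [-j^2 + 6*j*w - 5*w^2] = -2*j + 6*w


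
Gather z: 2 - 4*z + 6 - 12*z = 8 - 16*z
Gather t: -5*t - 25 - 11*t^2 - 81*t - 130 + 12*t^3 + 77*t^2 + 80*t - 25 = 12*t^3 + 66*t^2 - 6*t - 180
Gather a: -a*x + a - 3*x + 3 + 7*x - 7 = a*(1 - x) + 4*x - 4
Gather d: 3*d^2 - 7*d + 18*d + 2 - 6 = 3*d^2 + 11*d - 4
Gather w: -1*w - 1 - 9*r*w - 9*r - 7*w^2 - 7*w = -9*r - 7*w^2 + w*(-9*r - 8) - 1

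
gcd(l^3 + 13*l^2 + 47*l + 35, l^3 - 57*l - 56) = l^2 + 8*l + 7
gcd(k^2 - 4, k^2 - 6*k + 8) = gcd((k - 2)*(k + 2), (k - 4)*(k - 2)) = k - 2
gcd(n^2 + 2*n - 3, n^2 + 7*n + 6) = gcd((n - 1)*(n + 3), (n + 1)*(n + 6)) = 1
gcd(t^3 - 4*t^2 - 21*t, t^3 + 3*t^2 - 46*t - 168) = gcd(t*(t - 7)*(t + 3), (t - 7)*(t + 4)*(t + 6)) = t - 7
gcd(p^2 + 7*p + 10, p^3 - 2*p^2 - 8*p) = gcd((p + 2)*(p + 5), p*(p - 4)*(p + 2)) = p + 2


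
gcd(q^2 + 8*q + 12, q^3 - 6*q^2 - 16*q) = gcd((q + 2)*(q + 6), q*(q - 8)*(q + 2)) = q + 2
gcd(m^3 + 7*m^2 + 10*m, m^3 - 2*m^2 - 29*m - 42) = m + 2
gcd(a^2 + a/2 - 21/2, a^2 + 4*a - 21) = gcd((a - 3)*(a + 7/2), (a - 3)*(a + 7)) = a - 3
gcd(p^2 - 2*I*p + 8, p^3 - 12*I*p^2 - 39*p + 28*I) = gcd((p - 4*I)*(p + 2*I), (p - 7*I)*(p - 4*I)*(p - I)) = p - 4*I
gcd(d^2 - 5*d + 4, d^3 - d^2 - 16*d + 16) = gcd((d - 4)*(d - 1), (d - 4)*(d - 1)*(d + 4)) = d^2 - 5*d + 4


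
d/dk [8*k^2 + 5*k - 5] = 16*k + 5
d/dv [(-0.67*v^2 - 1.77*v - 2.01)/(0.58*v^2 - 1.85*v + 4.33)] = (2.2661*v^2 - 3.4706*v - 11.3826)/(0.3364*v^4 - 2.146*v^3 + 8.4453*v^2 - 16.021*v + 18.7489)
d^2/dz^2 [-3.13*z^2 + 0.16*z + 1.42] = -6.26000000000000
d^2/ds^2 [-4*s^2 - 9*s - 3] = -8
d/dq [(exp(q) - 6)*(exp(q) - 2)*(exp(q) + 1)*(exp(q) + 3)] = (4*exp(3*q) - 12*exp(2*q) - 34*exp(q) + 24)*exp(q)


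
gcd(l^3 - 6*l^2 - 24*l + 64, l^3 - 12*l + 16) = l^2 + 2*l - 8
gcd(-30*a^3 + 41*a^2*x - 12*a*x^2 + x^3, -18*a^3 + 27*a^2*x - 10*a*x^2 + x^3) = 6*a^2 - 7*a*x + x^2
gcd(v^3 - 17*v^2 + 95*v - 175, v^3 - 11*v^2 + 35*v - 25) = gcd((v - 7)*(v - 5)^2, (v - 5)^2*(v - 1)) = v^2 - 10*v + 25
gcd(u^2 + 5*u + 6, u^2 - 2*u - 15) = u + 3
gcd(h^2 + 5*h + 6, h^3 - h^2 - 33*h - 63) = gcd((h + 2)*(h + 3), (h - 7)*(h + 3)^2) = h + 3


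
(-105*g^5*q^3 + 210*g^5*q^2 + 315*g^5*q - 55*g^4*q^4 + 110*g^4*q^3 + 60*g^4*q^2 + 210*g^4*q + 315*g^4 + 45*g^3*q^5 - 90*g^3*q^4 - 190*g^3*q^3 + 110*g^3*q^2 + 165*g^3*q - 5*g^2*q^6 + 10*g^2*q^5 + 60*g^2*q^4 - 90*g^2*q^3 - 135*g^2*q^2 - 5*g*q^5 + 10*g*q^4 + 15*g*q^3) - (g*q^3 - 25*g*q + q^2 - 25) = -105*g^5*q^3 + 210*g^5*q^2 + 315*g^5*q - 55*g^4*q^4 + 110*g^4*q^3 + 60*g^4*q^2 + 210*g^4*q + 315*g^4 + 45*g^3*q^5 - 90*g^3*q^4 - 190*g^3*q^3 + 110*g^3*q^2 + 165*g^3*q - 5*g^2*q^6 + 10*g^2*q^5 + 60*g^2*q^4 - 90*g^2*q^3 - 135*g^2*q^2 - 5*g*q^5 + 10*g*q^4 + 14*g*q^3 + 25*g*q - q^2 + 25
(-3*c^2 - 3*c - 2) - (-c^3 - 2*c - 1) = c^3 - 3*c^2 - c - 1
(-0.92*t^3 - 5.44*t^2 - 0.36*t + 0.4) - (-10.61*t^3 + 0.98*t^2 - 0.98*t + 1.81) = 9.69*t^3 - 6.42*t^2 + 0.62*t - 1.41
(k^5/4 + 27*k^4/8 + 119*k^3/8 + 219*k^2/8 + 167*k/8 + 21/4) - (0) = k^5/4 + 27*k^4/8 + 119*k^3/8 + 219*k^2/8 + 167*k/8 + 21/4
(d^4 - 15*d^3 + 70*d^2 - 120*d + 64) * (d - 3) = d^5 - 18*d^4 + 115*d^3 - 330*d^2 + 424*d - 192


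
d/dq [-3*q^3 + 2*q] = 2 - 9*q^2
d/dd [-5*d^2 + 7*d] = 7 - 10*d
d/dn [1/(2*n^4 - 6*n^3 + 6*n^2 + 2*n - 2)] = (-4*n^3 + 9*n^2 - 6*n - 1)/(2*(n^4 - 3*n^3 + 3*n^2 + n - 1)^2)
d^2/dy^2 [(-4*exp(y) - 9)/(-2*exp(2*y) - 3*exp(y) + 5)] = (16*exp(4*y) + 120*exp(3*y) + 402*exp(2*y) + 501*exp(y) + 235)*exp(y)/(8*exp(6*y) + 36*exp(5*y) - 6*exp(4*y) - 153*exp(3*y) + 15*exp(2*y) + 225*exp(y) - 125)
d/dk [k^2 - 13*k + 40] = 2*k - 13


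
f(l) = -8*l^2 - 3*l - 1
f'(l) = -16*l - 3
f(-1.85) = -22.83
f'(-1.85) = 26.60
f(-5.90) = -261.78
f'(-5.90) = 91.40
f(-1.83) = -22.30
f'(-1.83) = 26.28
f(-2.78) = -54.49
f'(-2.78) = 41.48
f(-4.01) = -117.61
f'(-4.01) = 61.16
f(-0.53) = -1.66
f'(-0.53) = 5.48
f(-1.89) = -23.91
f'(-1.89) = 27.24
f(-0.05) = -0.87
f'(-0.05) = -2.20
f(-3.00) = -64.00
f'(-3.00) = 45.00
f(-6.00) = -271.00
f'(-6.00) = 93.00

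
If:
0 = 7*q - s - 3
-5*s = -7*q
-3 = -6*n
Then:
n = 1/2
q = 15/28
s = 3/4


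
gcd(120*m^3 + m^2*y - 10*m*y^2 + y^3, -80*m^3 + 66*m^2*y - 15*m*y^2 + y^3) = 40*m^2 - 13*m*y + y^2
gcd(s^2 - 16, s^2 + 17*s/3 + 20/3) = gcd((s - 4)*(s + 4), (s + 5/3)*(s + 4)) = s + 4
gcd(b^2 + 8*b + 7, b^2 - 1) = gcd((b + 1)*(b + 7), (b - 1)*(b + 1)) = b + 1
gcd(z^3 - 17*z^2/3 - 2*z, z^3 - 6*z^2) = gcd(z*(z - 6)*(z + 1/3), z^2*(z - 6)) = z^2 - 6*z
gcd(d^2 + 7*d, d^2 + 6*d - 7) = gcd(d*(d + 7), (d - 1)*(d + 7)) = d + 7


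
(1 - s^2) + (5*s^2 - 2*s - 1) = 4*s^2 - 2*s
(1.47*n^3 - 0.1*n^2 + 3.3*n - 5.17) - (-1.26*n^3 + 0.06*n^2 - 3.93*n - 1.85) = 2.73*n^3 - 0.16*n^2 + 7.23*n - 3.32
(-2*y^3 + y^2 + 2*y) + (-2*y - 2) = -2*y^3 + y^2 - 2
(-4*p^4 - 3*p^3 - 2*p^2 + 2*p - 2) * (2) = -8*p^4 - 6*p^3 - 4*p^2 + 4*p - 4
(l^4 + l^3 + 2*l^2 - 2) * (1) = l^4 + l^3 + 2*l^2 - 2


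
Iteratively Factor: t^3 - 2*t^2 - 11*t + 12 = (t - 4)*(t^2 + 2*t - 3) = (t - 4)*(t - 1)*(t + 3)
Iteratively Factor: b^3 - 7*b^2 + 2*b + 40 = (b - 4)*(b^2 - 3*b - 10) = (b - 4)*(b + 2)*(b - 5)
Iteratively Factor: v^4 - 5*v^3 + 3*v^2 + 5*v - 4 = (v - 1)*(v^3 - 4*v^2 - v + 4) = (v - 1)*(v + 1)*(v^2 - 5*v + 4) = (v - 1)^2*(v + 1)*(v - 4)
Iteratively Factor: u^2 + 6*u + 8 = (u + 4)*(u + 2)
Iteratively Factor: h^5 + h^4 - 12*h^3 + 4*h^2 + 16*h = (h)*(h^4 + h^3 - 12*h^2 + 4*h + 16) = h*(h + 4)*(h^3 - 3*h^2 + 4) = h*(h - 2)*(h + 4)*(h^2 - h - 2) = h*(h - 2)^2*(h + 4)*(h + 1)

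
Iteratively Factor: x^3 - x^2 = (x)*(x^2 - x) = x^2*(x - 1)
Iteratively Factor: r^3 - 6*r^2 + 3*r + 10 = (r - 2)*(r^2 - 4*r - 5) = (r - 2)*(r + 1)*(r - 5)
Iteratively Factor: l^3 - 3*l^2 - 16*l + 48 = (l + 4)*(l^2 - 7*l + 12) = (l - 4)*(l + 4)*(l - 3)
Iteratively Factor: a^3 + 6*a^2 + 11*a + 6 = (a + 2)*(a^2 + 4*a + 3) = (a + 2)*(a + 3)*(a + 1)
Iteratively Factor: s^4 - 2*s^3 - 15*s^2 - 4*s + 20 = (s + 2)*(s^3 - 4*s^2 - 7*s + 10) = (s - 5)*(s + 2)*(s^2 + s - 2) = (s - 5)*(s + 2)^2*(s - 1)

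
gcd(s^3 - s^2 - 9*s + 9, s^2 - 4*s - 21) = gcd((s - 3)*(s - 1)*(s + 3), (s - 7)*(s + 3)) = s + 3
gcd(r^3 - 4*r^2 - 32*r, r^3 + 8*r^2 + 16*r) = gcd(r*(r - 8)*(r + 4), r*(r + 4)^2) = r^2 + 4*r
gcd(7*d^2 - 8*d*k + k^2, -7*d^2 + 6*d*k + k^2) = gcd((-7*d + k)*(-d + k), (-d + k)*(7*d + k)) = d - k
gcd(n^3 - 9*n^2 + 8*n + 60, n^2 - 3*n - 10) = n^2 - 3*n - 10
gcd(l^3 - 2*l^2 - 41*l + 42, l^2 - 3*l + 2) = l - 1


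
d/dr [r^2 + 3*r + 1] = 2*r + 3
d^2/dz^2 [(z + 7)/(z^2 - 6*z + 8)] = 2*(4*(z - 3)^2*(z + 7) - (3*z + 1)*(z^2 - 6*z + 8))/(z^2 - 6*z + 8)^3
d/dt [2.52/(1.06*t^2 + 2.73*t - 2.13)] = (-5.3424*t - 6.8796)/(1.06*t^2 + 2.73*t - 2.13)^2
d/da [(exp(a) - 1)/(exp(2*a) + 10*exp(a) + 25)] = (7 - exp(a))*exp(a)/(exp(3*a) + 15*exp(2*a) + 75*exp(a) + 125)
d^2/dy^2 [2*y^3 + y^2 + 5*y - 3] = 12*y + 2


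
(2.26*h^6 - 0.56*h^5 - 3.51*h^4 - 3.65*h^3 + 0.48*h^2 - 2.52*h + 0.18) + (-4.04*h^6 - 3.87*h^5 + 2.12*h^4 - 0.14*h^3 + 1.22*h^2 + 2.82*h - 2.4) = -1.78*h^6 - 4.43*h^5 - 1.39*h^4 - 3.79*h^3 + 1.7*h^2 + 0.3*h - 2.22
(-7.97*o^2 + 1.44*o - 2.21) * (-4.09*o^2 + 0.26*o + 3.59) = 32.5973*o^4 - 7.9618*o^3 - 19.199*o^2 + 4.595*o - 7.9339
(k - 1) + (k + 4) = 2*k + 3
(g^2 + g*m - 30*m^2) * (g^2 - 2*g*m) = g^4 - g^3*m - 32*g^2*m^2 + 60*g*m^3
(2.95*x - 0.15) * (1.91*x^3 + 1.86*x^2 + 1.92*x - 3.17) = 5.6345*x^4 + 5.2005*x^3 + 5.385*x^2 - 9.6395*x + 0.4755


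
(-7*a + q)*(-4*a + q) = 28*a^2 - 11*a*q + q^2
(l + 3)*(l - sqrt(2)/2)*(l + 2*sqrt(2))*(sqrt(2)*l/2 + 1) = sqrt(2)*l^4/2 + 3*sqrt(2)*l^3/2 + 5*l^3/2 + sqrt(2)*l^2/2 + 15*l^2/2 - 2*l + 3*sqrt(2)*l/2 - 6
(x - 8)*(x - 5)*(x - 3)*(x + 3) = x^4 - 13*x^3 + 31*x^2 + 117*x - 360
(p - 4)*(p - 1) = p^2 - 5*p + 4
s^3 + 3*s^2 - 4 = (s - 1)*(s + 2)^2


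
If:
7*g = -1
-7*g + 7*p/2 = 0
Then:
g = -1/7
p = -2/7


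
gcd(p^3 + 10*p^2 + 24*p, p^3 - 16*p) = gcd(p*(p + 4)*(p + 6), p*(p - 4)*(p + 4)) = p^2 + 4*p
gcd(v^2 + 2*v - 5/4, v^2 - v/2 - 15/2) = v + 5/2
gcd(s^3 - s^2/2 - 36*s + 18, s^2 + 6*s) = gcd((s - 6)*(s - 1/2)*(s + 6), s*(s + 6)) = s + 6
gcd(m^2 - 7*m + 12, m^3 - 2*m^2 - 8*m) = m - 4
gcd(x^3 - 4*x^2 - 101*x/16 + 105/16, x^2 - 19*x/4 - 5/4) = x - 5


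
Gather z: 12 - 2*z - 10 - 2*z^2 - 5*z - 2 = -2*z^2 - 7*z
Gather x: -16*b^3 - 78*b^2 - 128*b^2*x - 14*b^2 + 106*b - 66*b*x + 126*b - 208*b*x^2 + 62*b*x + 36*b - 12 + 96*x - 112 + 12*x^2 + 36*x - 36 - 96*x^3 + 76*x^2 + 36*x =-16*b^3 - 92*b^2 + 268*b - 96*x^3 + x^2*(88 - 208*b) + x*(-128*b^2 - 4*b + 168) - 160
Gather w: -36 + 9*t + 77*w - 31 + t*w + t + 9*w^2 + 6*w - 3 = 10*t + 9*w^2 + w*(t + 83) - 70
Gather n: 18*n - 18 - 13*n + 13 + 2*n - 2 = 7*n - 7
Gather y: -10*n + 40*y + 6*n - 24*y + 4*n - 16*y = 0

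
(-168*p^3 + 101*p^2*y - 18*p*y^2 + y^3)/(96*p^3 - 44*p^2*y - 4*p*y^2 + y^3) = (21*p^2 - 10*p*y + y^2)/(-12*p^2 + 4*p*y + y^2)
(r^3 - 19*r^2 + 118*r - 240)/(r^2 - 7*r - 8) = (r^2 - 11*r + 30)/(r + 1)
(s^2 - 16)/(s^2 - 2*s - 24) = (s - 4)/(s - 6)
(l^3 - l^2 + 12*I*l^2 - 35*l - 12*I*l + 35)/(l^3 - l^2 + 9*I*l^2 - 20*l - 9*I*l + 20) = (l + 7*I)/(l + 4*I)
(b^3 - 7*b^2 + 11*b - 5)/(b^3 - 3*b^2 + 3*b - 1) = (b - 5)/(b - 1)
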